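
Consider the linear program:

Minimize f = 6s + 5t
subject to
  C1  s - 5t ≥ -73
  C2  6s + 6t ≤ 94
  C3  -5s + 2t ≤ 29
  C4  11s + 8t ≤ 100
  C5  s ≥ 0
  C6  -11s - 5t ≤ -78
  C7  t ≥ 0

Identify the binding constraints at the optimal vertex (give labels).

Vertices and f = 6s + 5t:
  (124/33, 22/3) → f = 1954/33
  (100/11, 0) → f = 600/11
  (78/11, 0) → f = 468/11

The minimum is at (78/11, 0). Substituting into each constraint, equality holds for C6 and C7; the remaining constraints have slack.

C6 and C7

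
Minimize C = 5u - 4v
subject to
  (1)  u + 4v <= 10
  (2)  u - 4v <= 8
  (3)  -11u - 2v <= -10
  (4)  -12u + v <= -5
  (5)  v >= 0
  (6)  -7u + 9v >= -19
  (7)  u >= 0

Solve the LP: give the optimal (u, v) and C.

u = 30/49, v = 115/49, minimum C = -310/49

Vertices and C = 5u - 4v:
  (30/49, 115/49) → C = -310/49
  (166/37, 51/37) → C = 626/37
  (4/7, 13/7) → C = -32/7
  (10/11, 0) → C = 50/11
  (19/7, 0) → C = 95/7

The optimum lies where u + 4v = 10 and -12u + v = -5.
Solving simultaneously gives u = 30/49, v = 115/49.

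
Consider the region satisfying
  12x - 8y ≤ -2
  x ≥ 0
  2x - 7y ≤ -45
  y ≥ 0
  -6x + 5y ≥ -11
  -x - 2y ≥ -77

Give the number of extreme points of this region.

4

The feasible vertices (each the meet of two boundaries and inside every other half-plane) are:
  (173/34, 134/17)
  (153/8, 463/16)
  (0, 45/7)
  (0, 77/2)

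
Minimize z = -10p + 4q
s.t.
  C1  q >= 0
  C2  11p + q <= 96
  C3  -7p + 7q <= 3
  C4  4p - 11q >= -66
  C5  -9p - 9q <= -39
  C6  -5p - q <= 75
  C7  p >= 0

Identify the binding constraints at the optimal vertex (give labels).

C1 and C2

Extreme points and z = -10p + 4q:
  (96/11, 0) → z = -960/11
  (13/3, 0) → z = -130/3
  (223/28, 235/28) → z = -645/14
  (41/21, 50/21) → z = -10

The minimum is at (96/11, 0). Substituting into each constraint, equality holds for C1 and C2; the remaining constraints have slack.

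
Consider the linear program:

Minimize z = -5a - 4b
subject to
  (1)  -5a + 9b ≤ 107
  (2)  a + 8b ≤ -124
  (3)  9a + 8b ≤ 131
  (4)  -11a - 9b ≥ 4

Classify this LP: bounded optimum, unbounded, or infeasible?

unbounded

From the feasible point (-1972/49, -513/49), moving in the direction (9, -11) keeps every constraint satisfied while z decreases without bound.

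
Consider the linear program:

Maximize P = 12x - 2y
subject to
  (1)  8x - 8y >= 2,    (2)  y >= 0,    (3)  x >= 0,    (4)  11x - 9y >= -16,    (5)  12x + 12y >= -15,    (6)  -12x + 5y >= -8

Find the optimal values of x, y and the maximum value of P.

x = 27/28, y = 5/7, maximum P = 71/7

Corner points and P = 12x - 2y:
  (1/4, 0) → P = 3
  (27/28, 5/7) → P = 71/7
  (2/3, 0) → P = 8

The optimum lies where 8x - 8y = 2 and -12x + 5y = -8.
Solving simultaneously gives x = 27/28, y = 5/7.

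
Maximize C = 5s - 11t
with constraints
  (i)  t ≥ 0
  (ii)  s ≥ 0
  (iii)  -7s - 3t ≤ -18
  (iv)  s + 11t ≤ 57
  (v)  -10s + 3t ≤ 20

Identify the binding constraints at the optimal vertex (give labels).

Corner points and C = 5s - 11t:
  (18/7, 0) → C = 90/7
  (57, 0) → C = 285
  (27/74, 381/74) → C = -2028/37

The maximum is at (57, 0). Substituting into each constraint, equality holds for (i) and (iv); the remaining constraints have slack.

(i) and (iv)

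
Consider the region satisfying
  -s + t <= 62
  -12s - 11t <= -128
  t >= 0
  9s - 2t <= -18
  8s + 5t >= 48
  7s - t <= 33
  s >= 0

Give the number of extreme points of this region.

4

Of the 21 pairwise boundary intersections, those satisfying every inequality are:
  (106/7, 540/7)
  (0, 62)
  (58/123, 456/41)
  (0, 128/11)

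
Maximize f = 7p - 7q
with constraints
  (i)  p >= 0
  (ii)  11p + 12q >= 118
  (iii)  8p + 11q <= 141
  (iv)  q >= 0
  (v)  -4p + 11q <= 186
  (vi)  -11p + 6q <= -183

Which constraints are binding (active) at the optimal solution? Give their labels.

(iii) and (iv)

Extreme points and f = 7p - 7q:
  (141/8, 0) → f = 987/8
  (2859/169, 87/169) → f = 19404/169
  (183/11, 0) → f = 1281/11

The maximum is at (141/8, 0). Substituting into each constraint, equality holds for (iii) and (iv); the remaining constraints have slack.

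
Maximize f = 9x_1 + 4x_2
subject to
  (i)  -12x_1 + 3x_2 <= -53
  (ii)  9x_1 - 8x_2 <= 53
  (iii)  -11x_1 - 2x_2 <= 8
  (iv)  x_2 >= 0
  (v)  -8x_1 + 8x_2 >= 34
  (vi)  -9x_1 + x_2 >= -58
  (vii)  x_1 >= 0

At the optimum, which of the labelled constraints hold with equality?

Extreme points and f = 9x_1 + 4x_2:
  (263/36, 104/9) → f = 4031/36
  (121/15, 73/5) → f = 131
  (249/32, 385/32) → f = 3781/32

The maximum is at (121/15, 73/5). Substituting into each constraint, equality holds for (i) and (vi); the remaining constraints have slack.

(i) and (vi)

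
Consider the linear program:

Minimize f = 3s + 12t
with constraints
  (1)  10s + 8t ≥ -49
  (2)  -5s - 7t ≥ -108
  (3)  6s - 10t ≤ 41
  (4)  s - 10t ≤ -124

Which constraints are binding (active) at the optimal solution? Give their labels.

(1) and (4)

Corner points and f = 3s + 12t:
  (-1207/30, 265/6) → f = 4093/10
  (-247/18, 397/36) → f = 547/6
  (212/57, 728/57) → f = 3124/19

The minimum is at (-247/18, 397/36). Substituting into each constraint, equality holds for (1) and (4); the remaining constraints have slack.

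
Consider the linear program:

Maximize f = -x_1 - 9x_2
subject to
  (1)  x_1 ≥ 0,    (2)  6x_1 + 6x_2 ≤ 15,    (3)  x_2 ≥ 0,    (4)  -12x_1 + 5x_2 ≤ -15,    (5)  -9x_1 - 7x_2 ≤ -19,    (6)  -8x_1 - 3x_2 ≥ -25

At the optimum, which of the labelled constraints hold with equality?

Feasible corners and f = -x_1 - 9x_2:
  (5/2, 0) → f = -5/2
  (55/34, 15/17) → f = -325/34
  (19/9, 0) → f = -19/9
  (200/129, 31/43) → f = -1037/129

The maximum is at (19/9, 0). Substituting into each constraint, equality holds for (3) and (5); the remaining constraints have slack.

(3) and (5)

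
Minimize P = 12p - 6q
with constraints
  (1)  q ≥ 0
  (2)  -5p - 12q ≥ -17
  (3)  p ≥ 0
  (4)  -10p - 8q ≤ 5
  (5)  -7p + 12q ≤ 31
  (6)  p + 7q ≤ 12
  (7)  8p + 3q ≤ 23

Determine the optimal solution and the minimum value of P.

Vertices and P = 12p - 6q:
  (0, 0) → P = 0
  (23/8, 0) → P = 69/2
  (0, 17/12) → P = -17/2
  (25/9, 7/27) → P = 286/9

The optimum lies where -5p - 12q = -17 and p = 0.
Solving simultaneously gives p = 0, q = 17/12.

p = 0, q = 17/12, minimum P = -17/2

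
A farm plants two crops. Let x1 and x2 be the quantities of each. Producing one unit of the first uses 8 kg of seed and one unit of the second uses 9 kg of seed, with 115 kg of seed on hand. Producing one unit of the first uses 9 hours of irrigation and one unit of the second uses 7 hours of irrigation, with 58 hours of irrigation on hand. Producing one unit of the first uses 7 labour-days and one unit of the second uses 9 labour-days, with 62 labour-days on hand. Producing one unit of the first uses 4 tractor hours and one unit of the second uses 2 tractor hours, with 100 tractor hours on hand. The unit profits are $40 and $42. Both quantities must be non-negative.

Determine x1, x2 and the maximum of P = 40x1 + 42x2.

Feasible corners and P = 40x1 + 42x2:
  (0, 0) → P = 0
  (0, 62/9) → P = 868/3
  (58/9, 0) → P = 2320/9
  (11/4, 19/4) → P = 619/2

The optimum lies where 9x1 + 7x2 = 58 and 7x1 + 9x2 = 62.
Solving simultaneously gives x1 = 11/4, x2 = 19/4.

x1 = 11/4, x2 = 19/4, maximum P = 619/2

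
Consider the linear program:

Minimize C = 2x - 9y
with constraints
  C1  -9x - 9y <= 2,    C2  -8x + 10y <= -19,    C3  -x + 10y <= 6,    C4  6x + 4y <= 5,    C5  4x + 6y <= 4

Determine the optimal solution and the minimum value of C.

x = 63/46, y = -37/46, minimum C = 459/46

Extreme points and C = 2x - 9y:
  (151/162, -187/162) → C = 1985/162
  (53/18, -19/6) → C = 619/18
  (63/46, -37/46) → C = 459/46

The optimum lies where -8x + 10y = -19 and 6x + 4y = 5.
Solving simultaneously gives x = 63/46, y = -37/46.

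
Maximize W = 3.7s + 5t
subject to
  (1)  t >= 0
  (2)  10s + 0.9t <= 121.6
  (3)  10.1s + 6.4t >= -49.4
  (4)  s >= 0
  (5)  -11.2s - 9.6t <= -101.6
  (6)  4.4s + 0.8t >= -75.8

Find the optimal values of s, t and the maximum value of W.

s = 0, t = 1216/9, maximum W = 6080/9

The binding constraints are 10s + 0.9t = 121.6 and s = 0.
Solving simultaneously gives s = 0, t = 1216/9.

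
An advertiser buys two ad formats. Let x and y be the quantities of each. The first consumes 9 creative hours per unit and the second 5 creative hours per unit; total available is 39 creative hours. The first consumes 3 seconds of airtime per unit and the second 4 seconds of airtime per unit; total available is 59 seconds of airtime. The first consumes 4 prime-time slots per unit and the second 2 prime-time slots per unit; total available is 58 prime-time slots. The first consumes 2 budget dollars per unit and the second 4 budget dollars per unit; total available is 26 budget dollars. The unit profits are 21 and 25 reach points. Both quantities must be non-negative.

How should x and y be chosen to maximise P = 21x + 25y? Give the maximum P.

x = 1, y = 6, maximum P = 171

Vertices and P = 21x + 25y:
  (0, 0) → P = 0
  (0, 13/2) → P = 325/2
  (13/3, 0) → P = 91
  (1, 6) → P = 171

The optimum lies where 9x + 5y = 39 and 2x + 4y = 26.
Solving simultaneously gives x = 1, y = 6.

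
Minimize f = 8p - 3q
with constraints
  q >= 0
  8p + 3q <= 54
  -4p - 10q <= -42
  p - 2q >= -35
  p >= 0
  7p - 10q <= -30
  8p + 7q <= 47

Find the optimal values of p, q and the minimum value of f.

Vertices and f = 8p - 3q:
  (0, 21/5) → f = -63/5
  (12/11, 207/55) → f = -141/55
  (0, 47/7) → f = -141/7
  (260/129, 569/129) → f = 373/129

The optimum lies where p = 0 and 8p + 7q = 47.
Solving simultaneously gives p = 0, q = 47/7.

p = 0, q = 47/7, minimum f = -141/7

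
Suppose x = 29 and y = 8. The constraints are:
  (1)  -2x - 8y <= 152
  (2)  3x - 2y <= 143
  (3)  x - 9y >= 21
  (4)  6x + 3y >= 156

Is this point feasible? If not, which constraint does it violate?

not feasible — violates (3)

Constraint (3): x - 9y = -43, which is not ≥ 21. All other constraints are satisfied.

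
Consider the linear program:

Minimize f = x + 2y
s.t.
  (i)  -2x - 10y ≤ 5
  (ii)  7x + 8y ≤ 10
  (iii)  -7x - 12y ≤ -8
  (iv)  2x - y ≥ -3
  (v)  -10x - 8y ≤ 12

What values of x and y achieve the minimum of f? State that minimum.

x = 2, y = -1/2, minimum f = 1

Corner points and f = x + 2y:
  (2, -1/2) → f = 1
  (-14/23, 41/23) → f = 68/23
  (-28/31, 37/31) → f = 46/31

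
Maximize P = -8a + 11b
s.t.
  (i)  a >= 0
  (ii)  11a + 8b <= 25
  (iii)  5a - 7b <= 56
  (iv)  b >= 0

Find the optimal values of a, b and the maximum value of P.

Extreme points and P = -8a + 11b:
  (0, 25/8) → P = 275/8
  (0, 0) → P = 0
  (25/11, 0) → P = -200/11

The binding constraints are a = 0 and 11a + 8b = 25.
Solving simultaneously gives a = 0, b = 25/8.

a = 0, b = 25/8, maximum P = 275/8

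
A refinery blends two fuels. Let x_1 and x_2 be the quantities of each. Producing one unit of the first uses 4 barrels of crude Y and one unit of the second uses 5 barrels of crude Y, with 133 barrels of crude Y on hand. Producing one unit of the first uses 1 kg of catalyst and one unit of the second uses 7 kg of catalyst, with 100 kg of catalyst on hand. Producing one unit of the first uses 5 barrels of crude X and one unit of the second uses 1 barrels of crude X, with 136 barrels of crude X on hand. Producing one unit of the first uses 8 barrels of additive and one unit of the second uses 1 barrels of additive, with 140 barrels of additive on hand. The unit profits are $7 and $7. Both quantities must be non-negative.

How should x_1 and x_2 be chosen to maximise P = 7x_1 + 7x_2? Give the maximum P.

Extreme points and P = 7x_1 + 7x_2:
  (0, 0) → P = 0
  (0, 100/7) → P = 100
  (35/2, 0) → P = 245/2
  (16, 12) → P = 196

At the optimal vertex, x_1 + 7x_2 = 100 and 8x_1 + x_2 = 140.
Solving simultaneously gives x_1 = 16, x_2 = 12.

x_1 = 16, x_2 = 12, maximum P = 196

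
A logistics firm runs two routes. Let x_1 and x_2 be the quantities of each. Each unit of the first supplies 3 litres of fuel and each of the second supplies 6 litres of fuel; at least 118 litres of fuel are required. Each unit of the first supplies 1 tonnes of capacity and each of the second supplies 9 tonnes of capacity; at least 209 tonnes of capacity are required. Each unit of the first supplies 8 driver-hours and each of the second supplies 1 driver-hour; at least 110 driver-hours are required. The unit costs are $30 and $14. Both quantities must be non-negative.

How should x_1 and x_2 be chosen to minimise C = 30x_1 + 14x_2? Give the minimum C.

The feasible region is unbounded (it extends along (0, 1), (1, 0)), but C strictly increases along every unbounded feasible direction, so there is no improving ray and the minimum is attained at a vertex.

x_1 = 11, x_2 = 22, minimum C = 638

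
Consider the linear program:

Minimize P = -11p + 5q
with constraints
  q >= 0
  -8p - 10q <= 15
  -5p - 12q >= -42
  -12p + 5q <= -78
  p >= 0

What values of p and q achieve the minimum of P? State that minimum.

Feasible corners and P = -11p + 5q:
  (42/5, 0) → P = -462/5
  (13/2, 0) → P = -143/2
  (1146/169, 114/169) → P = -12036/169

The optimum lies where q = 0 and -5p - 12q = -42.
Solving simultaneously gives p = 42/5, q = 0.

p = 42/5, q = 0, minimum P = -462/5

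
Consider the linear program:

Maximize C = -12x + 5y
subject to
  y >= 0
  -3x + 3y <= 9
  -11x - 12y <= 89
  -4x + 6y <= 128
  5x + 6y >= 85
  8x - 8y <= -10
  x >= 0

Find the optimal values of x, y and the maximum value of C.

x = 67/11, y = 100/11, maximum C = -304/11

Corner points and C = -12x + 5y:
  (55, 58) → C = -370
  (67/11, 100/11) → C = -304/11
  (241/4, 123/2) → C = -831/2
  (155/22, 365/44) → C = -1895/44

At the optimal vertex, -3x + 3y = 9 and 5x + 6y = 85.
Solving simultaneously gives x = 67/11, y = 100/11.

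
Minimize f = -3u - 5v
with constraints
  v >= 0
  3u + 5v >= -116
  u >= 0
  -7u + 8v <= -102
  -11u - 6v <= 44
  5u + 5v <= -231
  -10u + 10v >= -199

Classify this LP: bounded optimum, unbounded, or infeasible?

infeasible

The boundaries v = 0 and -7u + 8v = -102 meet at (102/7, 0), but that point violates 5u + 5v ≤ -231. Every candidate vertex is excluded by some other constraint, so the feasible region is empty.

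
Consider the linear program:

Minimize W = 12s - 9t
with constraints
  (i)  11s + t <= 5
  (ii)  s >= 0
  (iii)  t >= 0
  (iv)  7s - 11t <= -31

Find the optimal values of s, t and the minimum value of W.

Feasible corners and W = 12s - 9t:
  (0, 5) → W = -45
  (3/16, 47/16) → W = -387/16
  (0, 31/11) → W = -279/11

s = 0, t = 5, minimum W = -45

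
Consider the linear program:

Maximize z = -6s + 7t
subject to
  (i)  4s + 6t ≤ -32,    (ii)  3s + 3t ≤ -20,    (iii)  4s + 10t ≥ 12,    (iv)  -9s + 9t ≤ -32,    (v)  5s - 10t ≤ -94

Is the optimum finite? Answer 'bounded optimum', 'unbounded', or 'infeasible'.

infeasible

The boundaries 4s + 6t = -32 and 4s + 10t = 12 meet at (-49/2, 11), but that point violates -9s + 9t ≤ -32. Every candidate vertex is excluded by some other constraint, so the feasible region is empty.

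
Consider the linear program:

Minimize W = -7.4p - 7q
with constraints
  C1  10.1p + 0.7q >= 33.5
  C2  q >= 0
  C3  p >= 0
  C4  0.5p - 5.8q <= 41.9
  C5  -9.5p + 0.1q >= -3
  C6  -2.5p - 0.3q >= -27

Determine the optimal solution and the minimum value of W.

p = 0, q = 90, minimum W = -630

Extreme points and W = -7.4p - 7q:
  (0, 335/7) → W = -335
  (545/766, 28795/766) → W = -102799/383
  (0, 90) → W = -630
  (36/31, 2490/31) → W = -88482/155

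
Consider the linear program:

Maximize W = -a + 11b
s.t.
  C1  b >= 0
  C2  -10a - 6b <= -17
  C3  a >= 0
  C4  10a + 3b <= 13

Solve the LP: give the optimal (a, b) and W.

a = 0, b = 13/3, maximum W = 143/3

Corner points and W = -a + 11b:
  (0, 17/6) → W = 187/6
  (9/10, 4/3) → W = 413/30
  (0, 13/3) → W = 143/3

The optimum lies where a = 0 and 10a + 3b = 13.
Solving simultaneously gives a = 0, b = 13/3.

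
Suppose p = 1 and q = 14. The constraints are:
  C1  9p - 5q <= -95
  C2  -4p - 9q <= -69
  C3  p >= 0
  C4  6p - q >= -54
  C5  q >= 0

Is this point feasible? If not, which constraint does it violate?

not feasible — violates C1

Constraint C1: 9p - 5q = -61, which is not ≤ -95. All other constraints are satisfied.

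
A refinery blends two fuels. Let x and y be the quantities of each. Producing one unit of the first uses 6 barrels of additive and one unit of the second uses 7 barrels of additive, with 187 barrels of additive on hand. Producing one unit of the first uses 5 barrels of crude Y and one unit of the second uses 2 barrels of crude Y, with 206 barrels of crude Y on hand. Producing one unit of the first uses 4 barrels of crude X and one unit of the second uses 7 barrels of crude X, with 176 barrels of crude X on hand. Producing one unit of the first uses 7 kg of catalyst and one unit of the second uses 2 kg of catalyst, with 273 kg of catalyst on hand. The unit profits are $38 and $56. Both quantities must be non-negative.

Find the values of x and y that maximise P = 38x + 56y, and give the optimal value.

Corner points and P = 38x + 56y:
  (0, 0) → P = 0
  (0, 176/7) → P = 1408
  (187/6, 0) → P = 3553/3
  (11/2, 22) → P = 1441

At the optimal vertex, 6x + 7y = 187 and 4x + 7y = 176.
Solving simultaneously gives x = 11/2, y = 22.

x = 11/2, y = 22, maximum P = 1441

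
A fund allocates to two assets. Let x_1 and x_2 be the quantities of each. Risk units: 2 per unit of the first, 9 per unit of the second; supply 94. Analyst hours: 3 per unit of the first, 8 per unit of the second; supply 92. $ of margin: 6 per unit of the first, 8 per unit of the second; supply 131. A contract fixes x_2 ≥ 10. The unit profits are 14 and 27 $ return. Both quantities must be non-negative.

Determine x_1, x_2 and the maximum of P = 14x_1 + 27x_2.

Feasible corners and P = 14x_1 + 27x_2:
  (0, 94/9) → P = 282
  (0, 10) → P = 270
  (2, 10) → P = 298

The optimum lies where 2x_1 + 9x_2 = 94 and x_2 = 10.
Solving simultaneously gives x_1 = 2, x_2 = 10.

x_1 = 2, x_2 = 10, maximum P = 298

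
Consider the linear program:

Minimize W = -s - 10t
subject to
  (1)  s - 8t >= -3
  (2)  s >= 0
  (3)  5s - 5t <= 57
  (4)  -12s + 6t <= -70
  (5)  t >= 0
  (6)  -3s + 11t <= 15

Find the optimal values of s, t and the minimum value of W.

s = 471/35, t = 72/35, minimum W = -1191/35

Extreme points and W = -s - 10t:
  (471/35, 72/35) → W = -1191/35
  (289/45, 53/45) → W = -91/5
  (57/5, 0) → W = -57/5
  (35/6, 0) → W = -35/6

At the optimal vertex, s - 8t = -3 and 5s - 5t = 57.
Solving simultaneously gives s = 471/35, t = 72/35.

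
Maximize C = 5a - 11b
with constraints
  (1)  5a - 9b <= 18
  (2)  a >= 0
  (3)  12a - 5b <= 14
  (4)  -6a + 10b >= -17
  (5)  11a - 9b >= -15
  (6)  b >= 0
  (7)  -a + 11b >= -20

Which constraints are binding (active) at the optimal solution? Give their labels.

(3) and (6)

Corner points and C = 5a - 11b:
  (0, 5/3) → C = -55/3
  (0, 0) → C = 0
  (201/53, 334/53) → C = -2669/53
  (7/6, 0) → C = 35/6

The maximum is at (7/6, 0). Substituting into each constraint, equality holds for (3) and (6); the remaining constraints have slack.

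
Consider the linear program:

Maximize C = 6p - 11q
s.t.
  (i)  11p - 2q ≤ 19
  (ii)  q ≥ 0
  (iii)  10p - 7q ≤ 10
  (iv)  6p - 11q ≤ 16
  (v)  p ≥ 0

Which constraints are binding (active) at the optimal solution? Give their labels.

(ii) and (iii)

Vertices and C = 6p - 11q:
  (113/57, 80/57) → C = -202/57
  (1, 0) → C = 6
  (0, 0) → C = 0
The feasible region is unbounded (it extends along (0, 1), (2, 11)), but C strictly decreases along every unbounded feasible direction, so there is no improving ray and the maximum is attained at a vertex.

The maximum is at (1, 0). Substituting into each constraint, equality holds for (ii) and (iii); the remaining constraints have slack.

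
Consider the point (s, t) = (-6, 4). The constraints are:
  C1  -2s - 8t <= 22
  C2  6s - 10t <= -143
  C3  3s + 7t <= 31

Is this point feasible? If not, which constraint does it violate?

Constraint C2: 6s - 10t = -76, which is not ≤ -143. All other constraints are satisfied.

not feasible — violates C2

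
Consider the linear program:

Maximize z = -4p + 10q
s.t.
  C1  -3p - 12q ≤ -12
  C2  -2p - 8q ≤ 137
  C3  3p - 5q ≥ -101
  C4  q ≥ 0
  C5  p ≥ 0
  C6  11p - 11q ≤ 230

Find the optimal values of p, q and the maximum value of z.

p = 2261/22, q = 1801/22, maximum z = 4483/11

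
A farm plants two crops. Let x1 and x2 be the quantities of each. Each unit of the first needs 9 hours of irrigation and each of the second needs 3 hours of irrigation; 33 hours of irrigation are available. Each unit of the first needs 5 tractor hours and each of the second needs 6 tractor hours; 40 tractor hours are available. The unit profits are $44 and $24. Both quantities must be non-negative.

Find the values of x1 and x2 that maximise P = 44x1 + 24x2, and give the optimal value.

Feasible corners and P = 44x1 + 24x2:
  (0, 0) → P = 0
  (0, 20/3) → P = 160
  (11/3, 0) → P = 484/3
  (2, 5) → P = 208

x1 = 2, x2 = 5, maximum P = 208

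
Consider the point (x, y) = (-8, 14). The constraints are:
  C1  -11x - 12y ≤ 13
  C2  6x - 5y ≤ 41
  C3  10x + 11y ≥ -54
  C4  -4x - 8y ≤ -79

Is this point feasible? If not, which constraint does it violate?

feasible

C1: -80 ≤ 13 ✓
C2: -118 ≤ 41 ✓
C3: 74 ≥ -54 ✓
C4: -80 ≤ -79 ✓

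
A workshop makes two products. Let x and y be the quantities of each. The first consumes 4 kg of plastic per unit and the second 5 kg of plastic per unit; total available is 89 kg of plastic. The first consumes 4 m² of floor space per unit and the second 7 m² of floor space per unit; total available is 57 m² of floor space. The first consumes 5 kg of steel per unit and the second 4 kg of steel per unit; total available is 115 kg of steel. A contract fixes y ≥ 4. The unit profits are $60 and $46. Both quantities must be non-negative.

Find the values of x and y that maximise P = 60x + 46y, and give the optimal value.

x = 29/4, y = 4, maximum P = 619

Feasible corners and P = 60x + 46y:
  (0, 57/7) → P = 2622/7
  (0, 4) → P = 184
  (29/4, 4) → P = 619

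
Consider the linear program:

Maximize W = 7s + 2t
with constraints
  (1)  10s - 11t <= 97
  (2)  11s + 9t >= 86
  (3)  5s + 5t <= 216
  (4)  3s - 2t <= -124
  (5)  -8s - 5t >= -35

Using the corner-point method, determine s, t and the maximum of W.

Corner points and W = 7s + 2t:
  (-757/5, 973/5) → W = -3353/5
  (-944/49, 1622/49) → W = -3364/49
  (-181/3, 1553/15) → W = -3229/15
  (-550/31, 1097/31) → W = -1656/31

At the optimal vertex, 3s - 2t = -124 and -8s - 5t = -35.
Solving simultaneously gives s = -550/31, t = 1097/31.

s = -550/31, t = 1097/31, maximum W = -1656/31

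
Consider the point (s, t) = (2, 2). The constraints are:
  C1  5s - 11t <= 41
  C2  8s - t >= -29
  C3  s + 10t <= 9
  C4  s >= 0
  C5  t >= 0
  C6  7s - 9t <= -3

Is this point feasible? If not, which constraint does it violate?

not feasible — violates C3

Constraint C3: s + 10t = 22, which is not ≤ 9. All other constraints are satisfied.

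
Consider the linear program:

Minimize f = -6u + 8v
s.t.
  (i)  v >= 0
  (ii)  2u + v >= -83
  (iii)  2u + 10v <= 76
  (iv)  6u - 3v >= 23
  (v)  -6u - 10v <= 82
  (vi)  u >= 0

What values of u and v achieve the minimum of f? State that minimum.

Feasible corners and f = -6u + 8v:
  (38, 0) → f = -228
  (23/6, 0) → f = -23
  (229/33, 205/33) → f = 266/33

The binding constraints are v = 0 and 2u + 10v = 76.
Solving simultaneously gives u = 38, v = 0.

u = 38, v = 0, minimum f = -228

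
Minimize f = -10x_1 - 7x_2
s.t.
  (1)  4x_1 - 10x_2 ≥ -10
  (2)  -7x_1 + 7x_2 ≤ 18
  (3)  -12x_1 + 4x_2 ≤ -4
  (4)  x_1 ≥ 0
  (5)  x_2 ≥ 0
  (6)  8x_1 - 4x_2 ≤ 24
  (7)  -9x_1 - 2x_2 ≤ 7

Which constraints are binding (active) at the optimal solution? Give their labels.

(1) and (6)

Extreme points and f = -10x_1 - 7x_2:
  (10/13, 17/13) → f = -219/13
  (35/8, 11/4) → f = -63
  (1/3, 0) → f = -10/3
  (3, 0) → f = -30

The minimum is at (35/8, 11/4). Substituting into each constraint, equality holds for (1) and (6); the remaining constraints have slack.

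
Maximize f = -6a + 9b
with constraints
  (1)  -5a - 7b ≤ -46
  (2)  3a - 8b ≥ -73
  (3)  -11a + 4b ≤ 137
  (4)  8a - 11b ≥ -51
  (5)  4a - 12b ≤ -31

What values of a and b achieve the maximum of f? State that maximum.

a = 395/31, b = 431/31, maximum f = 1509/31

Corner points and f = -6a + 9b:
  (149/111, 623/111) → f = 1571/37
  (335/88, 339/88) → f = 1041/88
  (395/31, 431/31) → f = 1509/31
The feasible region is unbounded (it extends along (3, 1), (8, 3)), but f strictly decreases along every unbounded feasible direction, so there is no improving ray and the maximum is attained at a vertex.

The optimum lies where 3a - 8b = -73 and 8a - 11b = -51.
Solving simultaneously gives a = 395/31, b = 431/31.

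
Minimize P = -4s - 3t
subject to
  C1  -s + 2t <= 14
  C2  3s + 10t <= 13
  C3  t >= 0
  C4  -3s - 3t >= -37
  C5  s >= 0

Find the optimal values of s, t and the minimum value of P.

s = 13/3, t = 0, minimum P = -52/3

Corner points and P = -4s - 3t:
  (13/3, 0) → P = -52/3
  (0, 13/10) → P = -39/10
  (0, 0) → P = 0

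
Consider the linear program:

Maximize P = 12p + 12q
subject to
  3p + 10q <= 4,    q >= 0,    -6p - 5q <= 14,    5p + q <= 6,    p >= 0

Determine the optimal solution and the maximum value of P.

p = 56/47, q = 2/47, maximum P = 696/47

At the optimal vertex, 3p + 10q = 4 and 5p + q = 6.
Solving simultaneously gives p = 56/47, q = 2/47.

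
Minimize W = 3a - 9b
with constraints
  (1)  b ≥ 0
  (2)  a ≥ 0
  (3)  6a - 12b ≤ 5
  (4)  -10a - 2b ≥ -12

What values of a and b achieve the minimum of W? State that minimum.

a = 0, b = 6, minimum W = -54

Corner points and W = 3a - 9b:
  (0, 0) → W = 0
  (5/6, 0) → W = 5/2
  (0, 6) → W = -54
  (7/6, 1/6) → W = 2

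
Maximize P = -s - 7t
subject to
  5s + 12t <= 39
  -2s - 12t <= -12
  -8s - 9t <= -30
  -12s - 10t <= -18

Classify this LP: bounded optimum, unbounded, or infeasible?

Corner points and P = -s - 7t:
  (9, -1/2) → P = -11/2
  (3/17, 54/17) → P = -381/17
  (42/13, 6/13) → P = -84/13
The feasible region has finitely many vertices and no improving ray; the maximum is -11/2 at (9, -1/2).

bounded optimum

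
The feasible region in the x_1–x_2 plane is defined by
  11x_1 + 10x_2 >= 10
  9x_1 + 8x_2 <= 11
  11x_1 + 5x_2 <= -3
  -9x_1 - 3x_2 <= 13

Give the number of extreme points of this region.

4

Of the 6 pairwise boundary intersections, those satisfying every inequality are:
  (-16/11, 13/5)
  (-160/57, 233/57)
  (-79/43, 148/43)
  (-137/45, 24/5)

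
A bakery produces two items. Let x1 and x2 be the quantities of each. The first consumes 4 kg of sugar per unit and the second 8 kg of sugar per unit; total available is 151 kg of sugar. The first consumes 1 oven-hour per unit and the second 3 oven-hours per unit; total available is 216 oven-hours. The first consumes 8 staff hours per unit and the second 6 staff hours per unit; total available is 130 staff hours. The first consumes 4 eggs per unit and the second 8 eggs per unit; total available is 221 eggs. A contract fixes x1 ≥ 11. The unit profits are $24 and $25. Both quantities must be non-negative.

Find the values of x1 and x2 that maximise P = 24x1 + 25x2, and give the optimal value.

x1 = 11, x2 = 7, maximum P = 439

Vertices and P = 24x1 + 25x2:
  (65/4, 0) → P = 390
  (11, 0) → P = 264
  (11, 7) → P = 439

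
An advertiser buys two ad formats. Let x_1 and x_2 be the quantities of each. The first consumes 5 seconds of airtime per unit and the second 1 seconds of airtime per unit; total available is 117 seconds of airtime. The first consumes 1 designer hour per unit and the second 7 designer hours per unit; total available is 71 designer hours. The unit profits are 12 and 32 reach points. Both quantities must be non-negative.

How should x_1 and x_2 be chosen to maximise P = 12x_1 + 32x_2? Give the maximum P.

Corner points and P = 12x_1 + 32x_2:
  (0, 0) → P = 0
  (0, 71/7) → P = 2272/7
  (117/5, 0) → P = 1404/5
  (22, 7) → P = 488

x_1 = 22, x_2 = 7, maximum P = 488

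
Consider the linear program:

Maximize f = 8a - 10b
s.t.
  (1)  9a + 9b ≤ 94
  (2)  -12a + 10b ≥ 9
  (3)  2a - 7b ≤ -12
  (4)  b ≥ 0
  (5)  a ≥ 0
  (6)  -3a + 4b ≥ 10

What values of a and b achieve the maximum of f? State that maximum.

Vertices and f = 8a - 10b:
  (859/198, 403/66) → f = -2609/99
  (0, 94/9) → f = -940/9
  (32/9, 31/6) → f = -209/9
  (0, 5/2) → f = -25

The optimum lies where -12a + 10b = 9 and -3a + 4b = 10.
Solving simultaneously gives a = 32/9, b = 31/6.

a = 32/9, b = 31/6, maximum f = -209/9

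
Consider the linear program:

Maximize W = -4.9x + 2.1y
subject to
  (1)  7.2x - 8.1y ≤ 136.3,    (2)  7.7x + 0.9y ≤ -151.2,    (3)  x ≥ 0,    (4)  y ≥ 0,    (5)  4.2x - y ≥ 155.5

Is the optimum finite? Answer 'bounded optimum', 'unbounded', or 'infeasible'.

infeasible

The boundaries 7.2x - 8.1y = 136.3 and 4.2x - y = 155.5 meet at (112325/2682, 9119/447), but that point violates 7.7x + 0.9y ≤ -151.2. Every candidate vertex is excluded by some other constraint, so the feasible region is empty.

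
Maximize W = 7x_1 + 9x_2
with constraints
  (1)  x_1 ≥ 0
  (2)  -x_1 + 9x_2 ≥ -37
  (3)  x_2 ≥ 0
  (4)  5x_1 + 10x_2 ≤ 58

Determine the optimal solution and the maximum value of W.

x_1 = 58/5, x_2 = 0, maximum W = 406/5

The binding constraints are x_2 = 0 and 5x_1 + 10x_2 = 58.
Solving simultaneously gives x_1 = 58/5, x_2 = 0.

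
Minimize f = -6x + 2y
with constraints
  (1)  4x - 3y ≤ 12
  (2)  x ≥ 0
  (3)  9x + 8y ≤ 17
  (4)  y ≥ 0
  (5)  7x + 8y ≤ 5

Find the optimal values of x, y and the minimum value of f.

x = 5/7, y = 0, minimum f = -30/7

Feasible corners and f = -6x + 2y:
  (0, 0) → f = 0
  (0, 5/8) → f = 5/4
  (5/7, 0) → f = -30/7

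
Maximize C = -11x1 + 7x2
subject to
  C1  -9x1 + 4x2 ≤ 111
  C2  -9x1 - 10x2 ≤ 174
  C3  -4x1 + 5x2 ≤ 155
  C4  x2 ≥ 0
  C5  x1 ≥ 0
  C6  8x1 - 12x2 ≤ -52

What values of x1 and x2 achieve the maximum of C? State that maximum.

Extreme points and C = -11x1 + 7x2:
  (65/29, 951/29) → C = 5942/29
  (0, 111/4) → C = 777/4
  (0, 13/3) → C = 91/3
The feasible region is unbounded (it extends along (5, 4), (3, 2)), but C strictly decreases along every unbounded feasible direction, so there is no improving ray and the maximum is attained at a vertex.

x1 = 65/29, x2 = 951/29, maximum C = 5942/29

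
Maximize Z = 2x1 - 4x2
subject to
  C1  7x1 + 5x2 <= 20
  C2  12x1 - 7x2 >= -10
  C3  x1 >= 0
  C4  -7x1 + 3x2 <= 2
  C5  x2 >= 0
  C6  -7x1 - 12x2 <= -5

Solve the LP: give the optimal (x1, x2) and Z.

x1 = 20/7, x2 = 0, maximum Z = 40/7

Corner points and Z = 2x1 - 4x2:
  (25/28, 11/4) → Z = -129/14
  (20/7, 0) → Z = 40/7
  (0, 2/3) → Z = -8/3
  (0, 5/12) → Z = -5/3
  (5/7, 0) → Z = 10/7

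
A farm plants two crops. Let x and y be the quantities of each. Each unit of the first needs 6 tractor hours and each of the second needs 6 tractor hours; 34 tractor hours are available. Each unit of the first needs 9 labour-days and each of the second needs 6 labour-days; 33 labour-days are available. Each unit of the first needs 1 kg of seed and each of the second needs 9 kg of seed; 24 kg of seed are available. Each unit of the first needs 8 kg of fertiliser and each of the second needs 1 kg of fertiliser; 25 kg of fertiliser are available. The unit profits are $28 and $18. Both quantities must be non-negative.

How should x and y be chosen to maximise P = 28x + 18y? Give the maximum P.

Extreme points and P = 28x + 18y:
  (0, 0) → P = 0
  (0, 8/3) → P = 48
  (25/8, 0) → P = 175/2
  (51/25, 61/25) → P = 2526/25
  (3, 1) → P = 102

The binding constraints are 9x + 6y = 33 and 8x + y = 25.
Solving simultaneously gives x = 3, y = 1.

x = 3, y = 1, maximum P = 102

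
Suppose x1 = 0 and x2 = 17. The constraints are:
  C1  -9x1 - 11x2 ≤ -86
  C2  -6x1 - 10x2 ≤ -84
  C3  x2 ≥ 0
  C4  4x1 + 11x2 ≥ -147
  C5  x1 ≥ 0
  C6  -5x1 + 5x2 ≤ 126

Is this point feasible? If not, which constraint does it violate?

C1: -187 ≤ -86 ✓
C2: -170 ≤ -84 ✓
C3: 17 ≥ 0 ✓
C4: 187 ≥ -147 ✓
C5: 0 ≥ 0 ✓
C6: 85 ≤ 126 ✓

feasible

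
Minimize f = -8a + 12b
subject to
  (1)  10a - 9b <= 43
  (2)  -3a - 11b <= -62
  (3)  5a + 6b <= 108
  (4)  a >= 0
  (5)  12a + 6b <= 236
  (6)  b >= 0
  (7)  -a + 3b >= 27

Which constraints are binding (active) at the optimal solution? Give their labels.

(3) and (7)

Extreme points and f = -8a + 12b:
  (0, 18) → f = 216
  (54/7, 81/7) → f = 540/7
  (0, 9) → f = 108

The minimum is at (54/7, 81/7). Substituting into each constraint, equality holds for (3) and (7); the remaining constraints have slack.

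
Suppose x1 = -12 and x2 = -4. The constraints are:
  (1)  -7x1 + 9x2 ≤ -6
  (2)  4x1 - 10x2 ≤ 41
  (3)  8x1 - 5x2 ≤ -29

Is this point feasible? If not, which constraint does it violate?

Constraint (1): -7x1 + 9x2 = 48, which is not ≤ -6. All other constraints are satisfied.

not feasible — violates (1)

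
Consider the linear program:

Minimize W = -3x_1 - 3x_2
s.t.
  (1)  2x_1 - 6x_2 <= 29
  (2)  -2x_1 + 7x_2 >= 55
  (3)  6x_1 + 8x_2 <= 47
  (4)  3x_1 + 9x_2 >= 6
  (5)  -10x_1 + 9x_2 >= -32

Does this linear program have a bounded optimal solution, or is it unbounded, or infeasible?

bounded optimum

Feasible corners and W = -3x_1 - 3x_2:
  (-111/58, 212/29) → W = -939/58
  (-151/13, 59/13) → W = 276/13
The feasible region has finitely many vertices and no improving ray; the minimum is -939/58 at (-111/58, 212/29).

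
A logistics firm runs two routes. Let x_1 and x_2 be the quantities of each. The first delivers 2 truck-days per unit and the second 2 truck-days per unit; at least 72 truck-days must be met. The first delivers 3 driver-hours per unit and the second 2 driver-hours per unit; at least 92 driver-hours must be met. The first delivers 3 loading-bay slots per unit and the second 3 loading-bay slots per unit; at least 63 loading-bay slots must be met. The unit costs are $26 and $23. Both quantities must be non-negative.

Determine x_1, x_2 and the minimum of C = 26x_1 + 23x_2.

Extreme points and C = 26x_1 + 23x_2:
  (0, 46) → C = 1058
  (36, 0) → C = 936
  (20, 16) → C = 888
The feasible region is unbounded (it extends along (0, 1), (1, 0)), but C strictly increases along every unbounded feasible direction, so there is no improving ray and the minimum is attained at a vertex.

The binding constraints are 2x_1 + 2x_2 = 72 and 3x_1 + 2x_2 = 92.
Solving simultaneously gives x_1 = 20, x_2 = 16.

x_1 = 20, x_2 = 16, minimum C = 888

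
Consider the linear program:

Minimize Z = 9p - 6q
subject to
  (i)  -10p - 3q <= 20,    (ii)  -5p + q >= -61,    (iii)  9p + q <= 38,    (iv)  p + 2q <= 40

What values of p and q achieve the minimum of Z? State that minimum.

p = -160/17, q = 420/17, minimum Z = -3960/17

Extreme points and Z = 9p - 6q:
  (163/25, -142/5) → Z = 5727/25
  (-160/17, 420/17) → Z = -3960/17
  (99/14, -359/14) → Z = 435/2
  (36/17, 322/17) → Z = -1608/17

The optimum lies where -10p - 3q = 20 and p + 2q = 40.
Solving simultaneously gives p = -160/17, q = 420/17.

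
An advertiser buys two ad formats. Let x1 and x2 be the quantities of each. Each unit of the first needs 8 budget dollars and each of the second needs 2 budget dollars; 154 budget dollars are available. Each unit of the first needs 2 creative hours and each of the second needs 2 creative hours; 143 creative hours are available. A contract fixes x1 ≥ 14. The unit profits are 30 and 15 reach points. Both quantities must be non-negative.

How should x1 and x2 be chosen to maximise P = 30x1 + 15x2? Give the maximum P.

The binding constraints are 8x1 + 2x2 = 154 and x1 = 14.
Solving simultaneously gives x1 = 14, x2 = 21.

x1 = 14, x2 = 21, maximum P = 735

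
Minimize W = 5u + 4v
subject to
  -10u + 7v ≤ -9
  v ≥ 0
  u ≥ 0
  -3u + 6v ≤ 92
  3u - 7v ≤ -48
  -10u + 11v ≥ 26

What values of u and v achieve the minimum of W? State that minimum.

Vertices and W = 5u + 4v:
  (698/39, 947/39) → W = 2426/13
  (57/7, 507/49) → W = 4023/49
  (856/27, 842/27) → W = 7648/27
  (346/37, 402/37) → W = 3338/37

The optimum lies where -10u + 7v = -9 and 3u - 7v = -48.
Solving simultaneously gives u = 57/7, v = 507/49.

u = 57/7, v = 507/49, minimum W = 4023/49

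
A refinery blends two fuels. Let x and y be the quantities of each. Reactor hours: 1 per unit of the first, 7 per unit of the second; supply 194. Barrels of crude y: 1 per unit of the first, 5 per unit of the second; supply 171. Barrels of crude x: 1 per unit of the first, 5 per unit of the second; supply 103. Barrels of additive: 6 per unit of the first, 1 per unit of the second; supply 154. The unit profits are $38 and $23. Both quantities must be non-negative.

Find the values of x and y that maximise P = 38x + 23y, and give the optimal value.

Feasible corners and P = 38x + 23y:
  (0, 0) → P = 0
  (0, 103/5) → P = 2369/5
  (77/3, 0) → P = 2926/3
  (23, 16) → P = 1242

The optimum lies where x + 5y = 103 and 6x + y = 154.
Solving simultaneously gives x = 23, y = 16.

x = 23, y = 16, maximum P = 1242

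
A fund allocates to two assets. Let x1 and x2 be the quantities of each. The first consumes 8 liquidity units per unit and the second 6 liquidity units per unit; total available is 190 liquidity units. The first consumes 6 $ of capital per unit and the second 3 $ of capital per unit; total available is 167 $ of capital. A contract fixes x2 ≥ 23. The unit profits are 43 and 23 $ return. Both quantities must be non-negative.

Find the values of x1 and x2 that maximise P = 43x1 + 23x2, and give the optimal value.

Extreme points and P = 43x1 + 23x2:
  (0, 95/3) → P = 2185/3
  (0, 23) → P = 529
  (13/2, 23) → P = 1617/2

The binding constraints are 8x1 + 6x2 = 190 and x2 = 23.
Solving simultaneously gives x1 = 13/2, x2 = 23.

x1 = 13/2, x2 = 23, maximum P = 1617/2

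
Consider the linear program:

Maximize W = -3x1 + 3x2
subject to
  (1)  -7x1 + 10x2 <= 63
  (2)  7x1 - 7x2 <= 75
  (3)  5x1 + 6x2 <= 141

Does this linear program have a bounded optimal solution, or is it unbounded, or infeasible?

From the feasible point (258/23, 651/46), moving in the direction (-10, -7) keeps every constraint satisfied while W increases without bound.

unbounded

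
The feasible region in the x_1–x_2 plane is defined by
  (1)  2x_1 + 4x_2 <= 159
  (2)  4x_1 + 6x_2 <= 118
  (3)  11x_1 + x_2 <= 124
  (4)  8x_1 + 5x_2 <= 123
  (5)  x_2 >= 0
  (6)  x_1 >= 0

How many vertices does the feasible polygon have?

5

Pairwise boundary intersections that survive every other constraint:
  (37/7, 113/7)
  (0, 59/3)
  (497/47, 361/47)
  (124/11, 0)
  (0, 0)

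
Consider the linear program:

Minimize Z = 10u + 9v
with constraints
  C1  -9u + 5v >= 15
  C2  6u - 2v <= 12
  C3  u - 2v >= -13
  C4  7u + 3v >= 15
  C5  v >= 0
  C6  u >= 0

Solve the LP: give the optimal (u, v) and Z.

u = 15/31, v = 120/31, minimum Z = 1230/31

Extreme points and Z = 10u + 9v:
  (35/13, 102/13) → Z = 1268/13
  (15/31, 120/31) → Z = 1230/31
  (0, 13/2) → Z = 117/2
  (0, 5) → Z = 45

The binding constraints are -9u + 5v = 15 and 7u + 3v = 15.
Solving simultaneously gives u = 15/31, v = 120/31.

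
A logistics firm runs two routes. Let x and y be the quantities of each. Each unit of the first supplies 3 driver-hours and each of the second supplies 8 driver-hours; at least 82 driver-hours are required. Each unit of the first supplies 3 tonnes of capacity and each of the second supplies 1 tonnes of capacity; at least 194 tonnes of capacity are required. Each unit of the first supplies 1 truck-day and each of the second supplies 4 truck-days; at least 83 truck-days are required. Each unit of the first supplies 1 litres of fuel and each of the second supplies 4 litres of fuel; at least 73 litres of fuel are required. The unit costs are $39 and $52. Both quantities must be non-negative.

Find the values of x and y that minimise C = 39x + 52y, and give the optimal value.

Vertices and C = 39x + 52y:
  (0, 194) → C = 10088
  (83, 0) → C = 3237
  (63, 5) → C = 2717
The feasible region is unbounded (it extends along (0, 1), (1, 0)), but C strictly increases along every unbounded feasible direction, so there is no improving ray and the minimum is attained at a vertex.

The binding constraints are 3x + y = 194 and x + 4y = 83.
Solving simultaneously gives x = 63, y = 5.

x = 63, y = 5, minimum C = 2717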